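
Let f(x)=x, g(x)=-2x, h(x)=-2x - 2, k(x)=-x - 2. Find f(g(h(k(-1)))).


k(-1) = -1
h(-1) = 0
g(0) = 0
f(0) = 0

0


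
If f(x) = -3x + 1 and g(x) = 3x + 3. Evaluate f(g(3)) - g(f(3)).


-14


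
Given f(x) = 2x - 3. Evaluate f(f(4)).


7


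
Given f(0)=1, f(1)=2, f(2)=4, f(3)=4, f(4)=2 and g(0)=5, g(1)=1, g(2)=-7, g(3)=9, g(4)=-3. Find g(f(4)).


-7


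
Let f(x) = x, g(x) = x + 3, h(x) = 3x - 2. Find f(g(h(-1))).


h(-1) = -5
g(-5) = -2
f(-2) = -2

-2


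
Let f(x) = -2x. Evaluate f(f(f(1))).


f(1) = -2
f(-2) = 4
f(4) = -8

-8


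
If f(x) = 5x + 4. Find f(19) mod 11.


f(19) = 99
99 mod 11 = 0

0


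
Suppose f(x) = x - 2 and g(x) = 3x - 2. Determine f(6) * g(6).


f(6) = 4
g(6) = 16
Product = 64

64


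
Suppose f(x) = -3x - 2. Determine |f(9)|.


f(9) = -29
|-29| = 29

29


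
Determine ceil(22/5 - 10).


22/5 = 4.4
4.4 - 10 = -5.6
ceil(-5.6) = -5

-5


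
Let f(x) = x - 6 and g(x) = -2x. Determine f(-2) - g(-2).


f(-2) = -8
g(-2) = 4
Difference = -12

-12


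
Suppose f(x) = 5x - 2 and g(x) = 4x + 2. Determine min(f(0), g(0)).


f(0) = -2
g(0) = 2
min = -2

-2


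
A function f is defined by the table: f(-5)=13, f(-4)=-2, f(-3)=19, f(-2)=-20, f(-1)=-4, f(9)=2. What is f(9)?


Reading from the table at x = 9

2


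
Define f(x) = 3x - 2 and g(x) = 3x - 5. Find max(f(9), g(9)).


f(9) = 25
g(9) = 22
max = 25

25


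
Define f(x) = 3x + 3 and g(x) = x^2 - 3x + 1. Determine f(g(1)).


g(1) = -1
f(-1) = 0

0


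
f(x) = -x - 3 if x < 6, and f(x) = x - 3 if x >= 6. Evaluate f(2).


-5


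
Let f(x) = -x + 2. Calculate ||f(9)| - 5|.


2


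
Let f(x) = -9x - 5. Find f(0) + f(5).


f(0) = -5
f(5) = -50
Sum = -55

-55


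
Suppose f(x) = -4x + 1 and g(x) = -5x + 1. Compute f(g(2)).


g(2) = -9
f(-9) = 37

37


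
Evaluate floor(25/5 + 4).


25/5 = 5
5 + 4 = 9
floor(9) = 9

9


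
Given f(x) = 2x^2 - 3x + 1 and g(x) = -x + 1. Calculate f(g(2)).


g(2) = -1
f(-1) = 2*(-1)^2 - 3*(-1) + 1 = 6

6


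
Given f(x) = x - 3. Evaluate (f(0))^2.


9


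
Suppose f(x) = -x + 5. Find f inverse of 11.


Solve -x + 5 = 11
x = (11 - 5) / (-1) = -6

-6


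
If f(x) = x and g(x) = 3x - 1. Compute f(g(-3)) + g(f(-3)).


-20


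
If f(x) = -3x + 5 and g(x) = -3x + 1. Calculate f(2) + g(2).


f(2) = -1
g(2) = -5
Sum = -6

-6


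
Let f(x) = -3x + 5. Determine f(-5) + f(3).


f(-5) = 20
f(3) = -4
Sum = 16

16


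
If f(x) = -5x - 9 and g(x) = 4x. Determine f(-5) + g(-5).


f(-5) = 16
g(-5) = -20
Sum = -4

-4


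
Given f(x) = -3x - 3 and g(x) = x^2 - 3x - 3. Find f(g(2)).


g(2) = -5
f(-5) = 12

12


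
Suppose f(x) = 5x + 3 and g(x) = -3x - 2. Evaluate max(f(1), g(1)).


f(1) = 8
g(1) = -5
max = 8

8


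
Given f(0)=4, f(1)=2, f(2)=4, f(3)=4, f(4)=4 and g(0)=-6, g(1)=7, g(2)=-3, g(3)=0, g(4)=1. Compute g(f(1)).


f(1) = 2
g(2) = -3

-3


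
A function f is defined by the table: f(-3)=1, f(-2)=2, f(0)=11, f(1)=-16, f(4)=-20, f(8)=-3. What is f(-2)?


Reading from the table at x = -2

2


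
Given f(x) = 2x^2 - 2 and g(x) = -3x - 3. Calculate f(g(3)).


286


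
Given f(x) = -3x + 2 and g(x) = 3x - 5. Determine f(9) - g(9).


f(9) = -25
g(9) = 22
Difference = -47

-47


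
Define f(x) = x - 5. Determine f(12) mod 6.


f(12) = 7
7 mod 6 = 1

1


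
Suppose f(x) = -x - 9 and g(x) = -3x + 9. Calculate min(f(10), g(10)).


f(10) = -19
g(10) = -21
min = -21

-21


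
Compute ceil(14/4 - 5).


14/4 = 3.5
3.5 - 5 = -1.5
ceil(-1.5) = -1

-1


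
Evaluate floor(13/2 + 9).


13/2 = 6.5
6.5 + 9 = 15.5
floor(15.5) = 15

15


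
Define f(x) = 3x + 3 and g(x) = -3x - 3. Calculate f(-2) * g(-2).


f(-2) = -3
g(-2) = 3
Product = -9

-9


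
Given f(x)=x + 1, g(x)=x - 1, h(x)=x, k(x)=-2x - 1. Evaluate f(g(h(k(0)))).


k(0) = -1
h(-1) = -1
g(-1) = -2
f(-2) = -1

-1


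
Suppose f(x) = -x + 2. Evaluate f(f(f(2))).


f(2) = 0
f(0) = 2
f(2) = 0

0


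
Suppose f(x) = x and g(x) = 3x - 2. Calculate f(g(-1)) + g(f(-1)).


f(g(-1)) = -5
g(f(-1)) = -5
Sum = -10

-10


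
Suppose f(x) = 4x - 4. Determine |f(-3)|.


f(-3) = -16
|-16| = 16

16


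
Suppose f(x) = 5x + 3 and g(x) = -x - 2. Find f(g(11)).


g(11) = -13
f(-13) = -62

-62


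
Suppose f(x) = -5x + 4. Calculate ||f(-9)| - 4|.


45


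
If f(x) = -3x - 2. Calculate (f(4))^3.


f(4) = -14
(-14)^3 = -2744

-2744


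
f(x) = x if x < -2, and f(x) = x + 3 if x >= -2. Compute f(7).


7 satisfies x >= -2
f(7) = 10

10


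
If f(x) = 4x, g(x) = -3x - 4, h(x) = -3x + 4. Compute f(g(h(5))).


h(5) = -11
g(-11) = 29
f(29) = 116

116


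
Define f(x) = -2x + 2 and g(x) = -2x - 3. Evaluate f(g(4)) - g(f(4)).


f(g(4)) = 24
g(f(4)) = 9
Difference = 15

15


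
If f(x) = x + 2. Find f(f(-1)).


f(-1) = 1
f(1) = 3

3


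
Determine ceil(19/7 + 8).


19/7 = 2.7143
2.7143 + 8 = 10.7143
ceil(10.7143) = 11

11


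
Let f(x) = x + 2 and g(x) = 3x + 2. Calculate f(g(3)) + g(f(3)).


f(g(3)) = 13
g(f(3)) = 17
Sum = 30

30


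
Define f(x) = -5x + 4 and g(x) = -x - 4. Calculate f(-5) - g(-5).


f(-5) = 29
g(-5) = 1
Difference = 28

28


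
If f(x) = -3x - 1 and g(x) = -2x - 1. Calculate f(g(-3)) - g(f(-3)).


f(g(-3)) = -16
g(f(-3)) = -17
Difference = 1

1


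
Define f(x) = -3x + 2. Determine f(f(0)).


f(0) = 2
f(2) = -4

-4


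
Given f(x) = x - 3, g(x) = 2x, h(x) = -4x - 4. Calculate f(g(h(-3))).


h(-3) = 8
g(8) = 16
f(16) = 13

13


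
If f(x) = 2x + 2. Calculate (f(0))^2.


f(0) = 2
(2)^2 = 4

4


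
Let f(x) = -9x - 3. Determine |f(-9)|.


f(-9) = 78
|78| = 78

78


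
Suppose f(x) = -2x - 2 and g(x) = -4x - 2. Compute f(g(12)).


g(12) = -50
f(-50) = 98

98


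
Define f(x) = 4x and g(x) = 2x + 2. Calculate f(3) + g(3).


f(3) = 12
g(3) = 8
Sum = 20

20


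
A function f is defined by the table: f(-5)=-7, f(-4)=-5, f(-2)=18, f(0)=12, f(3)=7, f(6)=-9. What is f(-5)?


Reading from the table at x = -5

-7


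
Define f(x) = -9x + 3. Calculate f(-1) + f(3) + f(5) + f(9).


f(-1) = 12
f(3) = -24
f(5) = -42
f(9) = -78
Sum = -132

-132


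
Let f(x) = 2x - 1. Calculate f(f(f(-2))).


-23


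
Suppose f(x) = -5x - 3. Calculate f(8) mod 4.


f(8) = -43
-43 mod 4 = 1

1


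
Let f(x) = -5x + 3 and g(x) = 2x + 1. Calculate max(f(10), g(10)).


f(10) = -47
g(10) = 21
max = 21

21


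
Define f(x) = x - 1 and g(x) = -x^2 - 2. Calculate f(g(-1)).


g(-1) = -3
f(-3) = -4

-4


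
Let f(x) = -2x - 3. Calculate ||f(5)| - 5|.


f(5) = -13
|-13| = 13
|13 - 5| = 8

8


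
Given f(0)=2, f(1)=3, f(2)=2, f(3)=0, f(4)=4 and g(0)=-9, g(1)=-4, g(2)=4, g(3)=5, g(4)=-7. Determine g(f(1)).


f(1) = 3
g(3) = 5

5


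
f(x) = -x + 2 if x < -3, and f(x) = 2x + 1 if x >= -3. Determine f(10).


10 satisfies x >= -3
f(10) = 21

21


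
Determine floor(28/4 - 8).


28/4 = 7
7 - 8 = -1
floor(-1) = -1

-1


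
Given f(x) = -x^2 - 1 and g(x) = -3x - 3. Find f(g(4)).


g(4) = -15
f(-15) = (-1)*(-15)^2 - 1 = -226

-226


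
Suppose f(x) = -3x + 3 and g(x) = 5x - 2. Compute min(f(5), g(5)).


f(5) = -12
g(5) = 23
min = -12

-12


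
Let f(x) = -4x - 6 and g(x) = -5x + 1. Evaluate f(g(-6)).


g(-6) = 31
f(31) = -130

-130


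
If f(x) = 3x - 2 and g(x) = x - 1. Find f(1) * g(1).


0


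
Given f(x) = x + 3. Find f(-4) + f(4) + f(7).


f(-4) = -1
f(4) = 7
f(7) = 10
Sum = 16

16


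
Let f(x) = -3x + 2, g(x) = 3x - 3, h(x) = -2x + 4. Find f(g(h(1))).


h(1) = 2
g(2) = 3
f(3) = -7

-7


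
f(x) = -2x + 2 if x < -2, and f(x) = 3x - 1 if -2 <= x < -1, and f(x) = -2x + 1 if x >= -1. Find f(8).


8 satisfies x >= -1
f(8) = -15

-15


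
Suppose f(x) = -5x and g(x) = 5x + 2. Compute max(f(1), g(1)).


7


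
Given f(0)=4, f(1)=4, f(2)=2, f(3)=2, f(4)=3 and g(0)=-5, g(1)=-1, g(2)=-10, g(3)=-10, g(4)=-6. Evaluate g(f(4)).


f(4) = 3
g(3) = -10

-10


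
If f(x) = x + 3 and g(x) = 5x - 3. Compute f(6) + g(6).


f(6) = 9
g(6) = 27
Sum = 36

36


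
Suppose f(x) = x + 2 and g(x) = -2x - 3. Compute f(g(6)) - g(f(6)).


f(g(6)) = -13
g(f(6)) = -19
Difference = 6

6


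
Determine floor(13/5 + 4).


13/5 = 2.6
2.6 + 4 = 6.6
floor(6.6) = 6

6


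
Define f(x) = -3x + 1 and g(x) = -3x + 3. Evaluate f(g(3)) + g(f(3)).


f(g(3)) = 19
g(f(3)) = 27
Sum = 46

46


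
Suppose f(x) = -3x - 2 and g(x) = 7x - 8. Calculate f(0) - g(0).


f(0) = -2
g(0) = -8
Difference = 6

6


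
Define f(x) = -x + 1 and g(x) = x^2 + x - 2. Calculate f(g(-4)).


g(-4) = 10
f(10) = -9

-9


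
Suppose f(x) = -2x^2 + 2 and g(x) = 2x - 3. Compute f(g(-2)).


g(-2) = -7
f(-7) = (-2)*(-7)^2 + 2 = -96

-96


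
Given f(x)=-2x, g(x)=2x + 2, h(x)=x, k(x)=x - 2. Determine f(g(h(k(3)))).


k(3) = 1
h(1) = 1
g(1) = 4
f(4) = -8

-8


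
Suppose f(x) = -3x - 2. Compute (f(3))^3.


f(3) = -11
(-11)^3 = -1331

-1331


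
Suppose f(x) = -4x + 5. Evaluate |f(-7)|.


f(-7) = 33
|33| = 33

33


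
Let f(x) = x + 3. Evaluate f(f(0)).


f(0) = 3
f(3) = 6

6


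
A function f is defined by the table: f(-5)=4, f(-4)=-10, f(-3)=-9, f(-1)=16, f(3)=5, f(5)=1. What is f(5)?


Reading from the table at x = 5

1


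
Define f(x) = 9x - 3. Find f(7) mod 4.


f(7) = 60
60 mod 4 = 0

0


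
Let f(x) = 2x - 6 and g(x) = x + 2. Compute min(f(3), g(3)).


f(3) = 0
g(3) = 5
min = 0

0


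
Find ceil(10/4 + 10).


13


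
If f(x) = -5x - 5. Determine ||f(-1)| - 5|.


f(-1) = 0
|0| = 0
|0 - 5| = 5

5


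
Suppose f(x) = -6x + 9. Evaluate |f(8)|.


39


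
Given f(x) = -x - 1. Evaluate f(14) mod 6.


f(14) = -15
-15 mod 6 = 3

3


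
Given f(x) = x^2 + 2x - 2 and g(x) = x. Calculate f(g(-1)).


g(-1) = -1
f(-1) = 1*(-1)^2 + 2*(-1) - 2 = -3

-3


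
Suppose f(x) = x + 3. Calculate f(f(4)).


f(4) = 7
f(7) = 10

10


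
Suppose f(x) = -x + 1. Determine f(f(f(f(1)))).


f(1) = 0
f(0) = 1
f(1) = 0
f(0) = 1

1


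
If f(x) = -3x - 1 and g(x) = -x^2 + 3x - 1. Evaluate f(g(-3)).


56


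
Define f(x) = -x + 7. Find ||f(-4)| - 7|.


f(-4) = 11
|11| = 11
|11 - 7| = 4

4


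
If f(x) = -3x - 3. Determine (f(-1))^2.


f(-1) = 0
(0)^2 = 0

0


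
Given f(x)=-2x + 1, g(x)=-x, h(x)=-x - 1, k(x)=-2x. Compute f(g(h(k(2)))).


7


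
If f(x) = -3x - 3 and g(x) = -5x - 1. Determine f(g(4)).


g(4) = -21
f(-21) = 60

60


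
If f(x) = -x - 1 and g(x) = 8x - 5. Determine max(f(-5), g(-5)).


f(-5) = 4
g(-5) = -45
max = 4

4


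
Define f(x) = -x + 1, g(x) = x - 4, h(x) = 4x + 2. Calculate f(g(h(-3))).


h(-3) = -10
g(-10) = -14
f(-14) = 15

15


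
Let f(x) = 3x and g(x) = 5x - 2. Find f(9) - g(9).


f(9) = 27
g(9) = 43
Difference = -16

-16


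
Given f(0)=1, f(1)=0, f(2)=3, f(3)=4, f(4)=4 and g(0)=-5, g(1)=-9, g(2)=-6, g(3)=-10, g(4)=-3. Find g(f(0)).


f(0) = 1
g(1) = -9

-9


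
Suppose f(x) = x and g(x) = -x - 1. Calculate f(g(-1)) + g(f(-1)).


f(g(-1)) = 0
g(f(-1)) = 0
Sum = 0

0


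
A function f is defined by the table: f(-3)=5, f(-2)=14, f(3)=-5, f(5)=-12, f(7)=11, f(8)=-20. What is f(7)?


Reading from the table at x = 7

11


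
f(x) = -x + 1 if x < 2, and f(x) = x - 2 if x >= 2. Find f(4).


4 satisfies x >= 2
f(4) = 2

2


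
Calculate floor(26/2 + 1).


26/2 = 13
13 + 1 = 14
floor(14) = 14

14


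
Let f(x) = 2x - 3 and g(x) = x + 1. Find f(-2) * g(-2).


f(-2) = -7
g(-2) = -1
Product = 7

7


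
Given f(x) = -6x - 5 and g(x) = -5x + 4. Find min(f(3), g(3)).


f(3) = -23
g(3) = -11
min = -23

-23


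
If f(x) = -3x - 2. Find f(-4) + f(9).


f(-4) = 10
f(9) = -29
Sum = -19

-19


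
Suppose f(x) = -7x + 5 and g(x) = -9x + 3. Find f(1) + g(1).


f(1) = -2
g(1) = -6
Sum = -8

-8


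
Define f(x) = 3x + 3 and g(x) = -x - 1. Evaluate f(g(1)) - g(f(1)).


f(g(1)) = -3
g(f(1)) = -7
Difference = 4

4


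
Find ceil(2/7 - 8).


2/7 = 0.2857
0.2857 - 8 = -7.7143
ceil(-7.7143) = -7

-7


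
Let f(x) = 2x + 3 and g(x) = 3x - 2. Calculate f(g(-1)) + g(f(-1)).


f(g(-1)) = -7
g(f(-1)) = 1
Sum = -6

-6


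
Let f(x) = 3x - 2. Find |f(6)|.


f(6) = 16
|16| = 16

16


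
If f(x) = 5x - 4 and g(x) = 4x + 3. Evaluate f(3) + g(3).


f(3) = 11
g(3) = 15
Sum = 26

26


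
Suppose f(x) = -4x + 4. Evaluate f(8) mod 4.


f(8) = -28
-28 mod 4 = 0

0


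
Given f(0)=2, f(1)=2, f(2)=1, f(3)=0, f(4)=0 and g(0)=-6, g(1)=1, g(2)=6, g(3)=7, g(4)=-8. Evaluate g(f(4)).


f(4) = 0
g(0) = -6

-6


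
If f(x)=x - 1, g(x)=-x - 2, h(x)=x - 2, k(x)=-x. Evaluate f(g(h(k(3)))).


k(3) = -3
h(-3) = -5
g(-5) = 3
f(3) = 2

2


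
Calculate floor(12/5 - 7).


12/5 = 2.4
2.4 - 7 = -4.6
floor(-4.6) = -5

-5


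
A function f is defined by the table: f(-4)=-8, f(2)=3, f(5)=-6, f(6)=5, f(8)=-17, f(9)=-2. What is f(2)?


Reading from the table at x = 2

3


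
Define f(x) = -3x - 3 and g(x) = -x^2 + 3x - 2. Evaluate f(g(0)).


g(0) = -2
f(-2) = 3

3


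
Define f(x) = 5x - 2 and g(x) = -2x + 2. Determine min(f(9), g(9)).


f(9) = 43
g(9) = -16
min = -16

-16


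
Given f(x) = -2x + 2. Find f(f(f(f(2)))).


f(2) = -2
f(-2) = 6
f(6) = -10
f(-10) = 22

22


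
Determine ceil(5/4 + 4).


5/4 = 1.25
1.25 + 4 = 5.25
ceil(5.25) = 6

6


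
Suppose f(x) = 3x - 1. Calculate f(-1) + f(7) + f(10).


f(-1) = -4
f(7) = 20
f(10) = 29
Sum = 45

45


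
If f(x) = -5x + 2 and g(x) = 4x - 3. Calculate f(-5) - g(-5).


f(-5) = 27
g(-5) = -23
Difference = 50

50


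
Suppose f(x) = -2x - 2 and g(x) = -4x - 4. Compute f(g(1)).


g(1) = -8
f(-8) = 14

14


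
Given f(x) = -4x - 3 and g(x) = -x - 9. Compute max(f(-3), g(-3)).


f(-3) = 9
g(-3) = -6
max = 9

9


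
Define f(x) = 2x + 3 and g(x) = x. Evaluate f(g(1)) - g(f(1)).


f(g(1)) = 5
g(f(1)) = 5
Difference = 0

0


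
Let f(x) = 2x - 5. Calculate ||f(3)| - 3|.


f(3) = 1
|1| = 1
|1 - 3| = 2

2


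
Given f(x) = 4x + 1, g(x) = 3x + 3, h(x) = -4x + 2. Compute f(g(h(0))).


37


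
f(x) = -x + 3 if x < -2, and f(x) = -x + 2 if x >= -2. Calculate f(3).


3 satisfies x >= -2
f(3) = -1

-1


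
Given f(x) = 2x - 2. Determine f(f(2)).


f(2) = 2
f(2) = 2

2


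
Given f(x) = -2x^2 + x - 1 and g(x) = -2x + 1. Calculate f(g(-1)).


g(-1) = 3
f(3) = (-2)*(3)^2 + 1*(3) - 1 = -16

-16


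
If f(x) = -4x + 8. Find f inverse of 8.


0


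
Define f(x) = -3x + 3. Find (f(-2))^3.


729


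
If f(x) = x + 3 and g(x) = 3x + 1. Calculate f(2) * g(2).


f(2) = 5
g(2) = 7
Product = 35

35


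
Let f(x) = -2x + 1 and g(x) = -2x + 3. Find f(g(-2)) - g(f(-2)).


f(g(-2)) = -13
g(f(-2)) = -7
Difference = -6

-6


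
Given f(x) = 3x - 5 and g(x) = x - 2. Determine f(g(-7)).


g(-7) = -9
f(-9) = -32

-32


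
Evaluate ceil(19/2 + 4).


14


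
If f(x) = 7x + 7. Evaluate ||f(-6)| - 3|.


f(-6) = -35
|-35| = 35
|35 - 3| = 32

32


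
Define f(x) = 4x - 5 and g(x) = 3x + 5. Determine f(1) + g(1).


7


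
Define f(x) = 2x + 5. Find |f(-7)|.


f(-7) = -9
|-9| = 9

9


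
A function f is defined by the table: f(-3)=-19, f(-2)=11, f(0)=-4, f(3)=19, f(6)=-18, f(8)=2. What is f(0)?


Reading from the table at x = 0

-4


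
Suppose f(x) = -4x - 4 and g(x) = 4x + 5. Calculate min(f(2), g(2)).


f(2) = -12
g(2) = 13
min = -12

-12


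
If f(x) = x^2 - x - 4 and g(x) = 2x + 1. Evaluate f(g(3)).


g(3) = 7
f(7) = 1*(7)^2 - 1*(7) - 4 = 38

38


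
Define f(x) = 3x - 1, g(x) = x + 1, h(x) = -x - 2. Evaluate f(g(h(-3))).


h(-3) = 1
g(1) = 2
f(2) = 5

5


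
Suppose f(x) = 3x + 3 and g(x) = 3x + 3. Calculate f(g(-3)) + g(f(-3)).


f(g(-3)) = -15
g(f(-3)) = -15
Sum = -30

-30


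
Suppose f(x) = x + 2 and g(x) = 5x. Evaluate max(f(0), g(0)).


f(0) = 2
g(0) = 0
max = 2

2


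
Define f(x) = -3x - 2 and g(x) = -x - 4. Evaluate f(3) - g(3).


f(3) = -11
g(3) = -7
Difference = -4

-4


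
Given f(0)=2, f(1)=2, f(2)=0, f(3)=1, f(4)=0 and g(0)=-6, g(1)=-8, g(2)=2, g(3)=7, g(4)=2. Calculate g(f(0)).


2


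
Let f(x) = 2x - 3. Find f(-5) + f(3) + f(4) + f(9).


10


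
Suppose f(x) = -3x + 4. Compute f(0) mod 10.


f(0) = 4
4 mod 10 = 4

4


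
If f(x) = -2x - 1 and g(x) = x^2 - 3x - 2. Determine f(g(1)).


g(1) = -4
f(-4) = 7

7


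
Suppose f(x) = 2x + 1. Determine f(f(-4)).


f(-4) = -7
f(-7) = -13

-13


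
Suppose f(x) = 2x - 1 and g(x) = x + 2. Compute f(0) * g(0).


f(0) = -1
g(0) = 2
Product = -2

-2


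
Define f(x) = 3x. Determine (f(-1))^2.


f(-1) = -3
(-3)^2 = 9

9


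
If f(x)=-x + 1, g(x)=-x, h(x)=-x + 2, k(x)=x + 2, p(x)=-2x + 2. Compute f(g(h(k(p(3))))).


p(3) = -4
k(-4) = -2
h(-2) = 4
g(4) = -4
f(-4) = 5

5


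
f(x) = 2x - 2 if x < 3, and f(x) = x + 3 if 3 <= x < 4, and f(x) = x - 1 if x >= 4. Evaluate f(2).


2 satisfies x < 3
f(2) = 2

2


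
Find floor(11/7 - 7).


-6


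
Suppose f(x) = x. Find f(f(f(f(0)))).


f(0) = 0
f(0) = 0
f(0) = 0
f(0) = 0

0


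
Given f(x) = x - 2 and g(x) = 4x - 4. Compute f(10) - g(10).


f(10) = 8
g(10) = 36
Difference = -28

-28


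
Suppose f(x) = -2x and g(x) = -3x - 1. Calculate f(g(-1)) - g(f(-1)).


f(g(-1)) = -4
g(f(-1)) = -7
Difference = 3

3


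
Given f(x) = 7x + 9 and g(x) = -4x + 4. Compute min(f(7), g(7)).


-24


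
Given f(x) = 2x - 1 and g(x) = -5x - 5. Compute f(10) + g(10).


-36


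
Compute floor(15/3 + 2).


15/3 = 5
5 + 2 = 7
floor(7) = 7

7


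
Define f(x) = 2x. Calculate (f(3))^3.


f(3) = 6
(6)^3 = 216

216


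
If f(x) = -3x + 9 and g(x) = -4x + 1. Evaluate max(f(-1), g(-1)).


12


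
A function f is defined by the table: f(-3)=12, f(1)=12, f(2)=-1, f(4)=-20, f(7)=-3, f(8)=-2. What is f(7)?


Reading from the table at x = 7

-3


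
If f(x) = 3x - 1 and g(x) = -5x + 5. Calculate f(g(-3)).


g(-3) = 20
f(20) = 59

59


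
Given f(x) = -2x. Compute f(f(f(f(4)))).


f(4) = -8
f(-8) = 16
f(16) = -32
f(-32) = 64

64


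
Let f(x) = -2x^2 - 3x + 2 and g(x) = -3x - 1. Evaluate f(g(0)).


3


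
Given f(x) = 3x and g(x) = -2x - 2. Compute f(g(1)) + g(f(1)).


f(g(1)) = -12
g(f(1)) = -8
Sum = -20

-20


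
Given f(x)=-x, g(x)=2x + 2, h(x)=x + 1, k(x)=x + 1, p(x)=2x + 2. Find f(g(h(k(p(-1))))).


p(-1) = 0
k(0) = 1
h(1) = 2
g(2) = 6
f(6) = -6

-6


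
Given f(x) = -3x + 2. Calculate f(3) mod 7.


f(3) = -7
-7 mod 7 = 0

0


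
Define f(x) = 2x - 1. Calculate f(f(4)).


13


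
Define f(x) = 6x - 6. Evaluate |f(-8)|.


54


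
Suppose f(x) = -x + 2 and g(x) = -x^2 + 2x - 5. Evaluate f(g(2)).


g(2) = -5
f(-5) = 7

7


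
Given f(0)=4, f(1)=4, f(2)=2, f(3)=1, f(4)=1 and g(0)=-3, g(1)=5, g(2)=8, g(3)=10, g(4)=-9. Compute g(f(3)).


f(3) = 1
g(1) = 5

5


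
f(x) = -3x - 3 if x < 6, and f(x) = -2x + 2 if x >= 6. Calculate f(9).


9 satisfies x >= 6
f(9) = -16

-16


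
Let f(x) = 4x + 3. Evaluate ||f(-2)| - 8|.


f(-2) = -5
|-5| = 5
|5 - 8| = 3

3


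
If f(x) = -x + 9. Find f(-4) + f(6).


f(-4) = 13
f(6) = 3
Sum = 16

16


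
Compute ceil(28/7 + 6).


28/7 = 4
4 + 6 = 10
ceil(10) = 10

10


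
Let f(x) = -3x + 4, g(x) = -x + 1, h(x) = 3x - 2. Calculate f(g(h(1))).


4


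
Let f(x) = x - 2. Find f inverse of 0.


Solve x - 2 = 0
x = (0 + 2) / 1 = 2

2


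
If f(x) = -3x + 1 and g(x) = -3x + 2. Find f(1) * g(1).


f(1) = -2
g(1) = -1
Product = 2

2


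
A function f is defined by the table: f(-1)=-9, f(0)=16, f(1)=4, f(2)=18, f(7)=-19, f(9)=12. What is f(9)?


Reading from the table at x = 9

12


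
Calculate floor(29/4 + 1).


29/4 = 7.25
7.25 + 1 = 8.25
floor(8.25) = 8

8


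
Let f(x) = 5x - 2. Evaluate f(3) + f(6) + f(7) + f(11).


f(3) = 13
f(6) = 28
f(7) = 33
f(11) = 53
Sum = 127

127


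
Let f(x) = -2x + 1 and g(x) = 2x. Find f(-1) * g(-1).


f(-1) = 3
g(-1) = -2
Product = -6

-6


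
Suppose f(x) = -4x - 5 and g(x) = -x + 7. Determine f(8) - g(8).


f(8) = -37
g(8) = -1
Difference = -36

-36


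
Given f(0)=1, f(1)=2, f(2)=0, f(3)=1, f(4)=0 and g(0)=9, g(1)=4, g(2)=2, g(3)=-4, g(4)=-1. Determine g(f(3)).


4


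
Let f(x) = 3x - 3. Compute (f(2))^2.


f(2) = 3
(3)^2 = 9

9


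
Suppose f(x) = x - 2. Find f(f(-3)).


f(-3) = -5
f(-5) = -7

-7


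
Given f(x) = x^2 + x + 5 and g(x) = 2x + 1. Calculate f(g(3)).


g(3) = 7
f(7) = 1*(7)^2 + 1*(7) + 5 = 61

61


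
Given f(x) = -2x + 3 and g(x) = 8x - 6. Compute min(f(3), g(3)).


f(3) = -3
g(3) = 18
min = -3

-3


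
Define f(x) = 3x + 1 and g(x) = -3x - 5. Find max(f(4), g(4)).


f(4) = 13
g(4) = -17
max = 13

13


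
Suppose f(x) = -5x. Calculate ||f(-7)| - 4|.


f(-7) = 35
|35| = 35
|35 - 4| = 31

31


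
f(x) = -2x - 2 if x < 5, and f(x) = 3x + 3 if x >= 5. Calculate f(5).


18


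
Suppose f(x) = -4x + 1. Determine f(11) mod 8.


5


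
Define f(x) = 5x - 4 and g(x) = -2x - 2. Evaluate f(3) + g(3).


3


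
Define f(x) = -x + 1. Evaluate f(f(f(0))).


1


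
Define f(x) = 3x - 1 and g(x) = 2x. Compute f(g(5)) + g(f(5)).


57


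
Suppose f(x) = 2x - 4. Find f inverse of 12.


Solve 2x - 4 = 12
x = (12 + 4) / 2 = 8

8


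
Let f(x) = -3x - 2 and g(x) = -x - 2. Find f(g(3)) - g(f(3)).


f(g(3)) = 13
g(f(3)) = 9
Difference = 4

4


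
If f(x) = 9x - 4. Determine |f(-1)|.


f(-1) = -13
|-13| = 13

13


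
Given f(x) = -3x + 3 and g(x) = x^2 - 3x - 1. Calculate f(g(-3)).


-48


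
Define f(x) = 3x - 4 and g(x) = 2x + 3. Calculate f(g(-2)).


g(-2) = -1
f(-1) = -7

-7


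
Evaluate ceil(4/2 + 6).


8


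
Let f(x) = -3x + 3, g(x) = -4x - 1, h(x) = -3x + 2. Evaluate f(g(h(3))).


h(3) = -7
g(-7) = 27
f(27) = -78

-78


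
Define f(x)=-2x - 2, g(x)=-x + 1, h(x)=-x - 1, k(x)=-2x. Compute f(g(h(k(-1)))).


k(-1) = 2
h(2) = -3
g(-3) = 4
f(4) = -10

-10


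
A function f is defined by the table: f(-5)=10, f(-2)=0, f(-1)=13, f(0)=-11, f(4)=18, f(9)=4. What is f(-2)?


Reading from the table at x = -2

0


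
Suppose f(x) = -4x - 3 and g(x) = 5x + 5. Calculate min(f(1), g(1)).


-7


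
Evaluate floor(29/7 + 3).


29/7 = 4.1429
4.1429 + 3 = 7.1429
floor(7.1429) = 7

7


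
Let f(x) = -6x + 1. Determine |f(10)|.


f(10) = -59
|-59| = 59

59


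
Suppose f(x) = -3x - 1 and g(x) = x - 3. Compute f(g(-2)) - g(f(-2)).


12


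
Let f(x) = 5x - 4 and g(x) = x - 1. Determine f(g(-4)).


g(-4) = -5
f(-5) = -29

-29


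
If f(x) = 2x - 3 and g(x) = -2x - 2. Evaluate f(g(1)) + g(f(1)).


f(g(1)) = -11
g(f(1)) = 0
Sum = -11

-11


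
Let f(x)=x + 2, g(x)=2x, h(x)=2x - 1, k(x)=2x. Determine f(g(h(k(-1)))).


k(-1) = -2
h(-2) = -5
g(-5) = -10
f(-10) = -8

-8


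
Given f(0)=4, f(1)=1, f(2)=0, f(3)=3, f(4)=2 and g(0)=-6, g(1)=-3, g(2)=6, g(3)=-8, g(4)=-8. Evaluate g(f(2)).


f(2) = 0
g(0) = -6

-6


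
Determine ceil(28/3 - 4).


6


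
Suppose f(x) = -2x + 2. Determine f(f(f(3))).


f(3) = -4
f(-4) = 10
f(10) = -18

-18


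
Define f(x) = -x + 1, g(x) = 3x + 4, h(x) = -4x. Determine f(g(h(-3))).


-39


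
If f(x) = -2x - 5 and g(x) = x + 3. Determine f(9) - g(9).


f(9) = -23
g(9) = 12
Difference = -35

-35


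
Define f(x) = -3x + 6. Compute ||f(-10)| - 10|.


f(-10) = 36
|36| = 36
|36 - 10| = 26

26


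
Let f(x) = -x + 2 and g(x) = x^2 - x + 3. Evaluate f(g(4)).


g(4) = 15
f(15) = -13

-13


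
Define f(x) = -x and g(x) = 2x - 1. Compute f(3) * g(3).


f(3) = -3
g(3) = 5
Product = -15

-15


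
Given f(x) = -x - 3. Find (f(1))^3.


f(1) = -4
(-4)^3 = -64

-64


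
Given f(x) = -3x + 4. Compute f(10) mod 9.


f(10) = -26
-26 mod 9 = 1

1


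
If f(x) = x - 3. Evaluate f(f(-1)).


f(-1) = -4
f(-4) = -7

-7


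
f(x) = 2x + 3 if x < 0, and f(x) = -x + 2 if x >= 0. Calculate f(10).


-8


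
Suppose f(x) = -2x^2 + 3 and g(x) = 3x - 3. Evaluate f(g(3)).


g(3) = 6
f(6) = (-2)*(6)^2 + 3 = -69

-69


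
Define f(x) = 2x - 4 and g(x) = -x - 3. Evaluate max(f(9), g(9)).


14


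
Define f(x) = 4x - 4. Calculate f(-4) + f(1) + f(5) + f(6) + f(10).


f(-4) = -20
f(1) = 0
f(5) = 16
f(6) = 20
f(10) = 36
Sum = 52

52


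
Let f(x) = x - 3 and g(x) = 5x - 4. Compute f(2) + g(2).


f(2) = -1
g(2) = 6
Sum = 5

5


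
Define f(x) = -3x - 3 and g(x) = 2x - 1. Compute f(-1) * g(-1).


f(-1) = 0
g(-1) = -3
Product = 0

0


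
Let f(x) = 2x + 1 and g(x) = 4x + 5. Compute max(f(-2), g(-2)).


f(-2) = -3
g(-2) = -3
max = -3

-3


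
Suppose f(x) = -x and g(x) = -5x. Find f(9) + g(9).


f(9) = -9
g(9) = -45
Sum = -54

-54


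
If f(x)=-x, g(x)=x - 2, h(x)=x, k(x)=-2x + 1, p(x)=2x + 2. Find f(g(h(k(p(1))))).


p(1) = 4
k(4) = -7
h(-7) = -7
g(-7) = -9
f(-9) = 9

9


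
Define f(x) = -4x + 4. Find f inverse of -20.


Solve -4x + 4 = -20
x = (-20 - 4) / (-4) = 6

6


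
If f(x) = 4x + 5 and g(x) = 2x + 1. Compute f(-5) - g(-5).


f(-5) = -15
g(-5) = -9
Difference = -6

-6


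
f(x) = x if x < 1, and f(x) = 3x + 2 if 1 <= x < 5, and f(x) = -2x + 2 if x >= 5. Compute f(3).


3 satisfies 1 <= x < 5
f(3) = 11

11


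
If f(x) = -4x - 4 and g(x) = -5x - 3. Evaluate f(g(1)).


28


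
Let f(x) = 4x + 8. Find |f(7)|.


f(7) = 36
|36| = 36

36


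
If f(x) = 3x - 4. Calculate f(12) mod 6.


f(12) = 32
32 mod 6 = 2

2


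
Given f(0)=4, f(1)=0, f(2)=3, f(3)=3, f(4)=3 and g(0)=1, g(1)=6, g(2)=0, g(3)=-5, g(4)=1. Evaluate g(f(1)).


f(1) = 0
g(0) = 1

1


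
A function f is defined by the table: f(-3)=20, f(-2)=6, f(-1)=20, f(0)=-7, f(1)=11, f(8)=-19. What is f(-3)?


Reading from the table at x = -3

20


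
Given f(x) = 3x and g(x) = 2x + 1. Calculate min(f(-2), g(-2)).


f(-2) = -6
g(-2) = -3
min = -6

-6


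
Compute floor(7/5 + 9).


7/5 = 1.4
1.4 + 9 = 10.4
floor(10.4) = 10

10


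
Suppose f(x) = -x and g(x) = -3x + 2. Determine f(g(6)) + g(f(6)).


f(g(6)) = 16
g(f(6)) = 20
Sum = 36

36


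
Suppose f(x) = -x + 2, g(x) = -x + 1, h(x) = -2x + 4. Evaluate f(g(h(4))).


h(4) = -4
g(-4) = 5
f(5) = -3

-3


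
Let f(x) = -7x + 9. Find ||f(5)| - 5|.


f(5) = -26
|-26| = 26
|26 - 5| = 21

21


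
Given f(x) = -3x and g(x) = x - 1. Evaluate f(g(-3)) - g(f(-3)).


f(g(-3)) = 12
g(f(-3)) = 8
Difference = 4

4


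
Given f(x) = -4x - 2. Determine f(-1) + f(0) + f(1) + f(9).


f(-1) = 2
f(0) = -2
f(1) = -6
f(9) = -38
Sum = -44

-44


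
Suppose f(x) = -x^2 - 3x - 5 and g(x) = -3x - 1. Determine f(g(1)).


g(1) = -4
f(-4) = (-1)*(-4)^2 - 3*(-4) - 5 = -9

-9


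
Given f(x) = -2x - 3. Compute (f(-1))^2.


f(-1) = -1
(-1)^2 = 1

1


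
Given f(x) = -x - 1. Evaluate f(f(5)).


f(5) = -6
f(-6) = 5

5


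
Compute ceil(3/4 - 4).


3/4 = 0.75
0.75 - 4 = -3.25
ceil(-3.25) = -3

-3


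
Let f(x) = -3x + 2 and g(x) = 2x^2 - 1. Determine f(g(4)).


g(4) = 31
f(31) = -91

-91


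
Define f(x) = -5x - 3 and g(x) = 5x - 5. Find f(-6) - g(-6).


f(-6) = 27
g(-6) = -35
Difference = 62

62


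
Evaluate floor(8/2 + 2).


8/2 = 4
4 + 2 = 6
floor(6) = 6

6


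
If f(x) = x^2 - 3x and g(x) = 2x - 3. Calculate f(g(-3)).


g(-3) = -9
f(-9) = 1*(-9)^2 - 3*(-9) = 108

108


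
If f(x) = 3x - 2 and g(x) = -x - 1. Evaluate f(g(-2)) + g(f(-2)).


8


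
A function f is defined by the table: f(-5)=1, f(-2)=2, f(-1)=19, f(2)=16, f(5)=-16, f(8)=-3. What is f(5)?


Reading from the table at x = 5

-16


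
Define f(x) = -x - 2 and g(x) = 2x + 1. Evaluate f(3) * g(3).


-35


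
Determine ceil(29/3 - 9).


29/3 = 9.6667
9.6667 - 9 = 0.6667
ceil(0.6667) = 1

1


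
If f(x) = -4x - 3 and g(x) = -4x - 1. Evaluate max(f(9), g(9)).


f(9) = -39
g(9) = -37
max = -37

-37


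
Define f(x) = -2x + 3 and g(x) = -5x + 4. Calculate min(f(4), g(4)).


-16


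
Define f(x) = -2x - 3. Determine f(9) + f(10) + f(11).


f(9) = -21
f(10) = -23
f(11) = -25
Sum = -69

-69


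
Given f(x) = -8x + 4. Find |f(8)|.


60


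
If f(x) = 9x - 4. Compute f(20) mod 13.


7


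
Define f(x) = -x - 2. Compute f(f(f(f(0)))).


f(0) = -2
f(-2) = 0
f(0) = -2
f(-2) = 0

0


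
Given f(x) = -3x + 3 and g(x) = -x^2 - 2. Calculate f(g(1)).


g(1) = -3
f(-3) = 12

12


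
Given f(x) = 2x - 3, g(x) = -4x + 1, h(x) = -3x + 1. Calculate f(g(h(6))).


h(6) = -17
g(-17) = 69
f(69) = 135

135


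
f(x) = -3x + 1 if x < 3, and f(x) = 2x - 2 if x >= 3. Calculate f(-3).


-3 satisfies x < 3
f(-3) = 10

10


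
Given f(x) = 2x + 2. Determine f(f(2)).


14


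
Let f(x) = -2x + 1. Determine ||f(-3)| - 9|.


f(-3) = 7
|7| = 7
|7 - 9| = 2

2


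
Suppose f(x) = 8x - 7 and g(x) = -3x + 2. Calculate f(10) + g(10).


f(10) = 73
g(10) = -28
Sum = 45

45


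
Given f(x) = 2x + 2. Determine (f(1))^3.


f(1) = 4
(4)^3 = 64

64


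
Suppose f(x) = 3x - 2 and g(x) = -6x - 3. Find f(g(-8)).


g(-8) = 45
f(45) = 133

133


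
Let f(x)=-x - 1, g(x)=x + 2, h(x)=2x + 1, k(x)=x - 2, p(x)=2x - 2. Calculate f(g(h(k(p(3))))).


-8


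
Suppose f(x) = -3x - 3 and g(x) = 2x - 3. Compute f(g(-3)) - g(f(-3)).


15


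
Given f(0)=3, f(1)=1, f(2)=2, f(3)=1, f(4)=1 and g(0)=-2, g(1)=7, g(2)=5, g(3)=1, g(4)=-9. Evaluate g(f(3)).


f(3) = 1
g(1) = 7

7


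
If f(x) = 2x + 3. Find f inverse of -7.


Solve 2x + 3 = -7
x = (-7 - 3) / 2 = -5

-5


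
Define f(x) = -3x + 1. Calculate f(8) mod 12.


f(8) = -23
-23 mod 12 = 1

1


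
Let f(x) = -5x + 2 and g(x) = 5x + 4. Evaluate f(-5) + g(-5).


f(-5) = 27
g(-5) = -21
Sum = 6

6


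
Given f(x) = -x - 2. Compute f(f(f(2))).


f(2) = -4
f(-4) = 2
f(2) = -4

-4


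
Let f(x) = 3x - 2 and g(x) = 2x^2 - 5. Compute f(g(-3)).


37


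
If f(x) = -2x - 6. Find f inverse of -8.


Solve -2x - 6 = -8
x = (-8 + 6) / (-2) = 1

1


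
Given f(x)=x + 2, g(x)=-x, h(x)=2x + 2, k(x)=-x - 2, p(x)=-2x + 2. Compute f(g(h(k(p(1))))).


p(1) = 0
k(0) = -2
h(-2) = -2
g(-2) = 2
f(2) = 4

4


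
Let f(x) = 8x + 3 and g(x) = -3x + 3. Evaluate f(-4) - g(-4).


f(-4) = -29
g(-4) = 15
Difference = -44

-44


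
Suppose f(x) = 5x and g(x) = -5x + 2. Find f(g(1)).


g(1) = -3
f(-3) = -15

-15


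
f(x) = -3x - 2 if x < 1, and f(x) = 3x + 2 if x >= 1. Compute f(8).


8 satisfies x >= 1
f(8) = 26

26


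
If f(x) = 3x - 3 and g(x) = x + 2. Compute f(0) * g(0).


-6


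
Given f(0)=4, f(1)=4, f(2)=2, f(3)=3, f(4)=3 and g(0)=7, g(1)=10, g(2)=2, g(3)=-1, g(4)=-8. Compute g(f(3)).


f(3) = 3
g(3) = -1

-1


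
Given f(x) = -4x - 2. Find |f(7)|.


f(7) = -30
|-30| = 30

30


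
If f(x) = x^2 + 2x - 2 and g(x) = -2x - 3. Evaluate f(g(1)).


g(1) = -5
f(-5) = 1*(-5)^2 + 2*(-5) - 2 = 13

13


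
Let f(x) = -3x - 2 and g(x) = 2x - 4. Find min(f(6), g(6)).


f(6) = -20
g(6) = 8
min = -20

-20


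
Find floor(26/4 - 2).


26/4 = 6.5
6.5 - 2 = 4.5
floor(4.5) = 4

4


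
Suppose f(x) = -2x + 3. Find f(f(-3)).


f(-3) = 9
f(9) = -15

-15


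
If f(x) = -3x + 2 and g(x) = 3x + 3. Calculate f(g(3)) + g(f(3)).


f(g(3)) = -34
g(f(3)) = -18
Sum = -52

-52


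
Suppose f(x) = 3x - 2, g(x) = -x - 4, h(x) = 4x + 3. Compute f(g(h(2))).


h(2) = 11
g(11) = -15
f(-15) = -47

-47


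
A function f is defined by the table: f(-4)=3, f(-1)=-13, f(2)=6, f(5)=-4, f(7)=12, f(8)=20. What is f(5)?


Reading from the table at x = 5

-4


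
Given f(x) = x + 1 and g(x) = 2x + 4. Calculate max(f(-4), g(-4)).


-3


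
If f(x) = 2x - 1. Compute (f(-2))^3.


f(-2) = -5
(-5)^3 = -125

-125


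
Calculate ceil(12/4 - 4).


-1


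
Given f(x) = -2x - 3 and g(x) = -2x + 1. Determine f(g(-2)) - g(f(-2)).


-12


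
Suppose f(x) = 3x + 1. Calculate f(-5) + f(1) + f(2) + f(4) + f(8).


35


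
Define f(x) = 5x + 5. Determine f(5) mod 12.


f(5) = 30
30 mod 12 = 6

6


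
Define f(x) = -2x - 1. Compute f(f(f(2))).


f(2) = -5
f(-5) = 9
f(9) = -19

-19


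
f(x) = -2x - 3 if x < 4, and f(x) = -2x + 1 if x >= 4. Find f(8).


-15


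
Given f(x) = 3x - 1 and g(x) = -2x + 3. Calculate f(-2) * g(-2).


f(-2) = -7
g(-2) = 7
Product = -49

-49


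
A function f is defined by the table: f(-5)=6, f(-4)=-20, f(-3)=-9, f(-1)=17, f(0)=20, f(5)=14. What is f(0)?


Reading from the table at x = 0

20


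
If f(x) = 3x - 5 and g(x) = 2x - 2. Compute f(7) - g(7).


f(7) = 16
g(7) = 12
Difference = 4

4


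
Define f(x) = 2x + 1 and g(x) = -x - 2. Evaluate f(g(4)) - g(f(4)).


f(g(4)) = -11
g(f(4)) = -11
Difference = 0

0


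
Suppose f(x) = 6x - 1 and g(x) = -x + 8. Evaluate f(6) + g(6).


f(6) = 35
g(6) = 2
Sum = 37

37


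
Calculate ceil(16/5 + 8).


16/5 = 3.2
3.2 + 8 = 11.2
ceil(11.2) = 12

12


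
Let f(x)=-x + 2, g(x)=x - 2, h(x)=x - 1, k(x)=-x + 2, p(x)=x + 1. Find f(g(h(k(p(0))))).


4


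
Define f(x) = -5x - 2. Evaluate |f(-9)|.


f(-9) = 43
|43| = 43

43


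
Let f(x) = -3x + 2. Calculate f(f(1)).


f(1) = -1
f(-1) = 5

5


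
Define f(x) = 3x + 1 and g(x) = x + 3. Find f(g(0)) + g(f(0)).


f(g(0)) = 10
g(f(0)) = 4
Sum = 14

14


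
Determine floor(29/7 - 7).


29/7 = 4.1429
4.1429 - 7 = -2.8571
floor(-2.8571) = -3

-3


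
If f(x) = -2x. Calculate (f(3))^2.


f(3) = -6
(-6)^2 = 36

36


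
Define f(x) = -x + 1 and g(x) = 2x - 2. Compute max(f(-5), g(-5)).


f(-5) = 6
g(-5) = -12
max = 6

6


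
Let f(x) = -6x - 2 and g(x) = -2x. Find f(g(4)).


g(4) = -8
f(-8) = 46

46


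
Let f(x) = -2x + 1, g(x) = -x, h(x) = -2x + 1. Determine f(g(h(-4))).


h(-4) = 9
g(9) = -9
f(-9) = 19

19


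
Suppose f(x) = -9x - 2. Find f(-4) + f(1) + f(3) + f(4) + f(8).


-118


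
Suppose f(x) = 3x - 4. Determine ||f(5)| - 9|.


f(5) = 11
|11| = 11
|11 - 9| = 2

2


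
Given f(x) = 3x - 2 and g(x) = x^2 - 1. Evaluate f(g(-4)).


g(-4) = 15
f(15) = 43

43


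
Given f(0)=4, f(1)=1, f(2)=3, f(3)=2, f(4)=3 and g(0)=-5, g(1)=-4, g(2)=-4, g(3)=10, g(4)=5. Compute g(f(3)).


f(3) = 2
g(2) = -4

-4


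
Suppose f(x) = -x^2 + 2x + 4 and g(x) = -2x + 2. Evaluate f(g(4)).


g(4) = -6
f(-6) = (-1)*(-6)^2 + 2*(-6) + 4 = -44

-44


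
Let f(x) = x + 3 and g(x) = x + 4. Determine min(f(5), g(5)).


f(5) = 8
g(5) = 9
min = 8

8


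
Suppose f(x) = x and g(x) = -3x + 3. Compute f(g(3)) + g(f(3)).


f(g(3)) = -6
g(f(3)) = -6
Sum = -12

-12


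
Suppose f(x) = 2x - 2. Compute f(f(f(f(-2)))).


f(-2) = -6
f(-6) = -14
f(-14) = -30
f(-30) = -62

-62


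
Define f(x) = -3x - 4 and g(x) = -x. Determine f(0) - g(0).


f(0) = -4
g(0) = 0
Difference = -4

-4


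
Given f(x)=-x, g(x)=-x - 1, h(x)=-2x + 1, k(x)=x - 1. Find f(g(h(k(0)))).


k(0) = -1
h(-1) = 3
g(3) = -4
f(-4) = 4

4


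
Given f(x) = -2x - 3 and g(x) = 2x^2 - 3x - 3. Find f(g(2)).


g(2) = -1
f(-1) = -1

-1


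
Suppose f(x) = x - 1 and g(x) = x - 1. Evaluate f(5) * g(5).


f(5) = 4
g(5) = 4
Product = 16

16


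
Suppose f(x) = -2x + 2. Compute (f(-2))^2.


f(-2) = 6
(6)^2 = 36

36


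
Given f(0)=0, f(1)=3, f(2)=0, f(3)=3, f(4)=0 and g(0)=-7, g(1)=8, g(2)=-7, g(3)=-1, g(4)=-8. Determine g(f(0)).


f(0) = 0
g(0) = -7

-7


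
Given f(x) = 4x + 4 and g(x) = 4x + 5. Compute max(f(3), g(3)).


17


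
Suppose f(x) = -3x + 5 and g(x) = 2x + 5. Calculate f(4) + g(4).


f(4) = -7
g(4) = 13
Sum = 6

6


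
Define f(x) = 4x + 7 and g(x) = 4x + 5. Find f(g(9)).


g(9) = 41
f(41) = 171

171


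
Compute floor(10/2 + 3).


10/2 = 5
5 + 3 = 8
floor(8) = 8

8


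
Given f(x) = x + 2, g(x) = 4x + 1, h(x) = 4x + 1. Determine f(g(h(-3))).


h(-3) = -11
g(-11) = -43
f(-43) = -41

-41


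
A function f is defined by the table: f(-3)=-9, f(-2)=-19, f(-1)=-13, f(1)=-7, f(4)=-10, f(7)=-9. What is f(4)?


Reading from the table at x = 4

-10


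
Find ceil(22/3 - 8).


0


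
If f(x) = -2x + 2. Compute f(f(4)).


f(4) = -6
f(-6) = 14

14


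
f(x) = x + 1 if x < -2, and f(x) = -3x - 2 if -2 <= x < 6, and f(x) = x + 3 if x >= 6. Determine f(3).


3 satisfies -2 <= x < 6
f(3) = -11

-11


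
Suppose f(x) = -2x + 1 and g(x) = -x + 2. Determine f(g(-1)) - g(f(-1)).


-4


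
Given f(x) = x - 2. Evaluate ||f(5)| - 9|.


f(5) = 3
|3| = 3
|3 - 9| = 6

6


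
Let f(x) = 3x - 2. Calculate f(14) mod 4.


f(14) = 40
40 mod 4 = 0

0


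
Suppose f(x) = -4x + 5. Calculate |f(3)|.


f(3) = -7
|-7| = 7

7


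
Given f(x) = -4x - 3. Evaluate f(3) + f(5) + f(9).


-77


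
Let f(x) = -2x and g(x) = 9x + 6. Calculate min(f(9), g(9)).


f(9) = -18
g(9) = 87
min = -18

-18


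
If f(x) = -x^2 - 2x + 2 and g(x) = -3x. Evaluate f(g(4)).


g(4) = -12
f(-12) = (-1)*(-12)^2 - 2*(-12) + 2 = -118

-118


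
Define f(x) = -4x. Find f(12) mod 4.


0


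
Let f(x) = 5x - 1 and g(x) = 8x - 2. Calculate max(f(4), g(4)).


f(4) = 19
g(4) = 30
max = 30

30


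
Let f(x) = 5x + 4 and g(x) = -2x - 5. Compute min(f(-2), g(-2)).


f(-2) = -6
g(-2) = -1
min = -6

-6


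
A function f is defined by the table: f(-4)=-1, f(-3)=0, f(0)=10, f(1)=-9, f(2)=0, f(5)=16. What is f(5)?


Reading from the table at x = 5

16


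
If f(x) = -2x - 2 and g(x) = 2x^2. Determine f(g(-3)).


g(-3) = 18
f(18) = -38

-38


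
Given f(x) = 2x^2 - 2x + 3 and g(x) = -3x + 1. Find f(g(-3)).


g(-3) = 10
f(10) = 2*(10)^2 - 2*(10) + 3 = 183

183


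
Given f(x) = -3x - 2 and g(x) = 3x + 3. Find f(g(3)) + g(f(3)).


-68


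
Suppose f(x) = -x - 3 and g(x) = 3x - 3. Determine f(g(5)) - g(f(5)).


f(g(5)) = -15
g(f(5)) = -27
Difference = 12

12


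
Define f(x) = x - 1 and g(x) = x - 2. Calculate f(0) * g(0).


f(0) = -1
g(0) = -2
Product = 2

2


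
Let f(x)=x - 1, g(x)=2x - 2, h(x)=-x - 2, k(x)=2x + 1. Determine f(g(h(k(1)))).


k(1) = 3
h(3) = -5
g(-5) = -12
f(-12) = -13

-13


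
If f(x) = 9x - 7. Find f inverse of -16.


Solve 9x - 7 = -16
x = (-16 + 7) / 9 = -1

-1


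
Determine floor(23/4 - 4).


23/4 = 5.75
5.75 - 4 = 1.75
floor(1.75) = 1

1


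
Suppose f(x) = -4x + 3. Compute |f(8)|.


f(8) = -29
|-29| = 29

29


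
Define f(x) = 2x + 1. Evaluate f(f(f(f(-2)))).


f(-2) = -3
f(-3) = -5
f(-5) = -9
f(-9) = -17

-17
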